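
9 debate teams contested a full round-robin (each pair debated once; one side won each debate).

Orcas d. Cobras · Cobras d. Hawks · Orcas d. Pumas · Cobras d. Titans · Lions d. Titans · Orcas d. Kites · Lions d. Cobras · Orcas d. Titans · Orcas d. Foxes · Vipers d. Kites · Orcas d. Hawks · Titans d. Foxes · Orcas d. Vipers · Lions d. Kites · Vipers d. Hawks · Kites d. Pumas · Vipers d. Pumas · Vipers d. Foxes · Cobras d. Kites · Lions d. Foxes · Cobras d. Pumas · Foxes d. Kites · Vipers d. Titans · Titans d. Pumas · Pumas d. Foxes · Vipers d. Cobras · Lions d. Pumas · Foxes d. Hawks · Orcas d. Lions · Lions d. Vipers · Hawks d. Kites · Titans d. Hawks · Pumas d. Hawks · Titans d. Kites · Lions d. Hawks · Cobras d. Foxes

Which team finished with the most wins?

Win totals: Pumas 2, Foxes 2, Hawks 1, Kites 1, Cobras 5, Lions 7, Orcas 8, Vipers 6, Titans 4.
Orcas leads with 8 wins (next highest: 7).

Orcas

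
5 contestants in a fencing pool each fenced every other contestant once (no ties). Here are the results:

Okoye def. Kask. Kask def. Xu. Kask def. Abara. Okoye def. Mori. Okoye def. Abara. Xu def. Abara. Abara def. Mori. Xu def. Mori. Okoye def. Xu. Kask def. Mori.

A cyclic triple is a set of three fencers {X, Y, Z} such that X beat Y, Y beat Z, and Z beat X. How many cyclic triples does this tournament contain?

Of the C(5,3) = 10 triples, the cyclic ones are: none.
That is 0.

0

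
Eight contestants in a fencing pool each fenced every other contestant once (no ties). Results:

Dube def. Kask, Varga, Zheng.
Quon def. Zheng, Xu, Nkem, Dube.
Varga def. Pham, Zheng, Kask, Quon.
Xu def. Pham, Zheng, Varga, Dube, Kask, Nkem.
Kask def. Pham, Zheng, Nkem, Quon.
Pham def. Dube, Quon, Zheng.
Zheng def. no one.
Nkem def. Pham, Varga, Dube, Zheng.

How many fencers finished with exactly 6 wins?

Win totals: Pham 3, Quon 4, Varga 4, Kask 4, Nkem 4, Zheng 0, Dube 3, Xu 6.
Exactly 6: Xu — 1 fencer.

1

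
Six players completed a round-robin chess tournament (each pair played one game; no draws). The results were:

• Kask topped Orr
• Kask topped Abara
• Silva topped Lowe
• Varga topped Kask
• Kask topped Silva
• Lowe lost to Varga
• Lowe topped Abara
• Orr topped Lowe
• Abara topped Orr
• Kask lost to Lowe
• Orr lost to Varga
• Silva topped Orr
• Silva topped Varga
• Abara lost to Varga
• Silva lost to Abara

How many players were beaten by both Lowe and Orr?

0

Lowe beat: Abara, Kask.
Orr beat: Lowe.
No one was beaten by both.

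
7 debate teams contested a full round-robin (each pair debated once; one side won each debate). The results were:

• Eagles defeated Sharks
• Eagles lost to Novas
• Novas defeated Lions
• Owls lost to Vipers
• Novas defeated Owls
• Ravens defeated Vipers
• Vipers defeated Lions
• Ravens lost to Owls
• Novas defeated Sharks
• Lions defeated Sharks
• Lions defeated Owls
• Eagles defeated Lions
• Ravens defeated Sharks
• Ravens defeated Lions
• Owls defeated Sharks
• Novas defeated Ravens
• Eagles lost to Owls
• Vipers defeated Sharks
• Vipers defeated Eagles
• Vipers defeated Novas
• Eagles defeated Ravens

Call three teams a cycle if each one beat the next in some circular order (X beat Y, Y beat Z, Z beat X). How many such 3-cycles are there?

5

Win totals: Eagles 3, Lions 2, Sharks 0, Owls 3, Vipers 5, Novas 5, Ravens 3.
A team with w wins dominates both others in C(w,2) triples; summing gives 3 + 1 + 0 + 3 + 10 + 10 + 3 = 30 transitive triples.
Total triples C(7,3) = 35, so cyclic triples = 35 − 30 = 5.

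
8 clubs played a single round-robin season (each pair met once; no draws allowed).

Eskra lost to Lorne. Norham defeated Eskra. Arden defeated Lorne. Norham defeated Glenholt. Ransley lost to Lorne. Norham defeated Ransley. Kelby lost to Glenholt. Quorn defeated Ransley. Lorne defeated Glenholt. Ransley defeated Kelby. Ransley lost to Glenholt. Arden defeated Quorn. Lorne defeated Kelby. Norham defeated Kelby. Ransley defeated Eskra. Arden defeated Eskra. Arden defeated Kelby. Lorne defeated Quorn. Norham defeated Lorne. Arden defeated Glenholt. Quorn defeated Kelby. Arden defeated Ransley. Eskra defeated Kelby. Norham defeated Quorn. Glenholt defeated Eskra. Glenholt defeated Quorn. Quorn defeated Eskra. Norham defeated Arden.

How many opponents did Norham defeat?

Norham's results: beat Glenholt, Kelby, Ransley, Arden, Lorne, Eskra, Quorn; lost to no one.
That is 7 wins.

7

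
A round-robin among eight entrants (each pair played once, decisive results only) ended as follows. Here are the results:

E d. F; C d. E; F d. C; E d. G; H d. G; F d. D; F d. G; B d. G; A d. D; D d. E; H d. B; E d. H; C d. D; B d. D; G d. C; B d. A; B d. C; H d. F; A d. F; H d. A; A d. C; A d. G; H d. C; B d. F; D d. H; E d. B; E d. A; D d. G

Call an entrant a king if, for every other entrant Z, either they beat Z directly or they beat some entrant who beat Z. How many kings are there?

A cannot reach B in two steps.
B reaches everyone (king).
C reaches everyone (king).
D reaches everyone (king).
E reaches everyone (king).
F cannot reach A, B in two steps.
G cannot reach A, B, F, H in two steps.
H reaches everyone (king).
Kings: B, C, D, E, H — 5.

5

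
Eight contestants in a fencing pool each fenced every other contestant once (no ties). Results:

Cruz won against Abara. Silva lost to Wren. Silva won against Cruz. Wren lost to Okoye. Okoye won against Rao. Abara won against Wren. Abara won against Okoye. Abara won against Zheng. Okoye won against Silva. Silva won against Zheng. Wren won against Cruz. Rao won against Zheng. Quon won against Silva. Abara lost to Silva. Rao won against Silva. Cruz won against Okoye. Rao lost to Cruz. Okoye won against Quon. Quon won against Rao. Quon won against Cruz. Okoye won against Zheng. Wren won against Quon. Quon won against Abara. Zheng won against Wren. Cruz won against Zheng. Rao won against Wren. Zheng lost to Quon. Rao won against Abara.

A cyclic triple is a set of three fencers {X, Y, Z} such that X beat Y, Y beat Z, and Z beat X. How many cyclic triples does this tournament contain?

15

Win totals: Rao 4, Abara 3, Silva 3, Quon 5, Wren 3, Cruz 4, Zheng 1, Okoye 5.
A fencer with w wins dominates both others in C(w,2) triples; summing gives 6 + 3 + 3 + 10 + 3 + 6 + 0 + 10 = 41 transitive triples.
Total triples C(8,3) = 56, so cyclic triples = 56 − 41 = 15.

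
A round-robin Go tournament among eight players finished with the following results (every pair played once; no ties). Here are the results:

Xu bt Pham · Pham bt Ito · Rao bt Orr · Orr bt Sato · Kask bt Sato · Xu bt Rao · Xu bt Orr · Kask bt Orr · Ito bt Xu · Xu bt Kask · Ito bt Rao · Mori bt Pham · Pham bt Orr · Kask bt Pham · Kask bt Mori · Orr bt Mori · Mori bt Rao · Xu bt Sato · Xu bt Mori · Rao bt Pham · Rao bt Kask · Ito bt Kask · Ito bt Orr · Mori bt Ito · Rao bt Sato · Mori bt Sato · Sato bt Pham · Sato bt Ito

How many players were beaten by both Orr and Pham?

Orr beat: Mori, Sato.
Pham beat: Ito, Orr.
No one was beaten by both.

0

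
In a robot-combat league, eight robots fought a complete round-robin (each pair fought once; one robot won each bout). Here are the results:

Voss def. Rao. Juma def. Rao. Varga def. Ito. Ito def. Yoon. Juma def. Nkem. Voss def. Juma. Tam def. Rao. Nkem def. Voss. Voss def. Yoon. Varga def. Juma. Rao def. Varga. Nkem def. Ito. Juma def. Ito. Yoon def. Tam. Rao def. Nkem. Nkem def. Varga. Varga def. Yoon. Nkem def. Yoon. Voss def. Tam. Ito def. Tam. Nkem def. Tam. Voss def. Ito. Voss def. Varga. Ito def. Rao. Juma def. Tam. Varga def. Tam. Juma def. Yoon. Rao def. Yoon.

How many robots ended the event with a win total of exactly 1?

Win totals: Juma 5, Nkem 5, Rao 3, Voss 6, Ito 3, Yoon 1, Tam 1, Varga 4.
Exactly 1: Yoon, Tam — 2 robots.

2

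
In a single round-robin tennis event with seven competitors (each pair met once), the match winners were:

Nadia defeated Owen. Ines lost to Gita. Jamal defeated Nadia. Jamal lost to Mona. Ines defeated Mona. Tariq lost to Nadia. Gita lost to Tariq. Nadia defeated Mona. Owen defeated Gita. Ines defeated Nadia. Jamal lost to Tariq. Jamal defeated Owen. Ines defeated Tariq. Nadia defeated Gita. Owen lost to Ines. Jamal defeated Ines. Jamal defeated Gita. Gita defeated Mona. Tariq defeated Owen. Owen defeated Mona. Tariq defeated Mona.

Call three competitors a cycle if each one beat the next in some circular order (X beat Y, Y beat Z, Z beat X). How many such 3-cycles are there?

9

Win totals: Owen 2, Tariq 4, Gita 2, Jamal 4, Ines 4, Nadia 4, Mona 1.
A competitor with w wins dominates both others in C(w,2) triples; summing gives 1 + 6 + 1 + 6 + 6 + 6 + 0 = 26 transitive triples.
Total triples C(7,3) = 35, so cyclic triples = 35 − 26 = 9.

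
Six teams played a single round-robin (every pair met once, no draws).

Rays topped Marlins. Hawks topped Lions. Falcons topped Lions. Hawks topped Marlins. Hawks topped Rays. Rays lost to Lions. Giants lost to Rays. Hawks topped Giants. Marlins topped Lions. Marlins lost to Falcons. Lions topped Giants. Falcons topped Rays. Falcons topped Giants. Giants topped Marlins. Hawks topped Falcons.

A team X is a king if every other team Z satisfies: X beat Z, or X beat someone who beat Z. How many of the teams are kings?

Rays cannot reach Hawks, Falcons in two steps.
Lions cannot reach Hawks, Falcons in two steps.
Hawks reaches everyone (king).
Marlins cannot reach Hawks, Falcons in two steps.
Giants cannot reach Rays, Hawks, Falcons in two steps.
Falcons cannot reach Hawks in two steps.
Kings: Hawks — 1.

1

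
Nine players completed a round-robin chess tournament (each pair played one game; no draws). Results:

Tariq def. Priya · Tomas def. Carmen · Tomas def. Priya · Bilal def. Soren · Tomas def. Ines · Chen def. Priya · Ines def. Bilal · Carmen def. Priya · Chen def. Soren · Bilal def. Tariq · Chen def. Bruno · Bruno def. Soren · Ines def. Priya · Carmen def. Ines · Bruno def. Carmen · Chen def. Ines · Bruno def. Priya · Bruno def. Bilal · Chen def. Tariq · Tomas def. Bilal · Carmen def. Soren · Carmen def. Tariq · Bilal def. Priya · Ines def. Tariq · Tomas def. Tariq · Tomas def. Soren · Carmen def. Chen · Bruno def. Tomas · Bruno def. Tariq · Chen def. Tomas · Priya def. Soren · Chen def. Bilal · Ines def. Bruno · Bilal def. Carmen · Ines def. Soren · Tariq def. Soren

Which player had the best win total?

Win totals: Tariq 2, Carmen 5, Priya 1, Chen 7, Ines 5, Soren 0, Bilal 4, Bruno 6, Tomas 6.
Chen leads with 7 wins (next highest: 6).

Chen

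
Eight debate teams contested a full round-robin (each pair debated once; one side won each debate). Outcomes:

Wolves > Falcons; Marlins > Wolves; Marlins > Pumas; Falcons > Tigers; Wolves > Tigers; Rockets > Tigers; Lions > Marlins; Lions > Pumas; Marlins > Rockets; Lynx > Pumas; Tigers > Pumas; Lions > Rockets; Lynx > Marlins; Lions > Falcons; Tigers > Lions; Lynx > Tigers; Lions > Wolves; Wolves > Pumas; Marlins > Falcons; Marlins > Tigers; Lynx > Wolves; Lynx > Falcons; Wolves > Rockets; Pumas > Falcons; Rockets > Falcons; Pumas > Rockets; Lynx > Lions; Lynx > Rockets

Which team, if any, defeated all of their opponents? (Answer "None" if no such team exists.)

Lynx has 7 wins out of 7 opponents — a perfect record.

Lynx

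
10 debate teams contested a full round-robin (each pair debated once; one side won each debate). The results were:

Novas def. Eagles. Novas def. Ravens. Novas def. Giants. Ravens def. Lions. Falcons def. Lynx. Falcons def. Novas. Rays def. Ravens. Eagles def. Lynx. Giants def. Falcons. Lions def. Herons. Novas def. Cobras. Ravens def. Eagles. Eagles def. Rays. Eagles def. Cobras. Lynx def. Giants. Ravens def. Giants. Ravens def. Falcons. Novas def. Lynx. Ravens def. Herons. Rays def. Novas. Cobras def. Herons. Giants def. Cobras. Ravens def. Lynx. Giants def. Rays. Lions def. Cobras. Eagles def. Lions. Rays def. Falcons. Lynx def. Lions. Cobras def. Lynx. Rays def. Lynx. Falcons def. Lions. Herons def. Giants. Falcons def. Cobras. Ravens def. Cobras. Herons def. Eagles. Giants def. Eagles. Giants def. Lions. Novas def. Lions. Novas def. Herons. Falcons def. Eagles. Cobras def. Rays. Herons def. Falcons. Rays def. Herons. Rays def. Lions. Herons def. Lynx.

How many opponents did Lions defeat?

2

Lions' results: beat Cobras, Herons; lost to Falcons, Eagles, Giants, Rays, Novas, Ravens, Lynx.
That is 2 wins.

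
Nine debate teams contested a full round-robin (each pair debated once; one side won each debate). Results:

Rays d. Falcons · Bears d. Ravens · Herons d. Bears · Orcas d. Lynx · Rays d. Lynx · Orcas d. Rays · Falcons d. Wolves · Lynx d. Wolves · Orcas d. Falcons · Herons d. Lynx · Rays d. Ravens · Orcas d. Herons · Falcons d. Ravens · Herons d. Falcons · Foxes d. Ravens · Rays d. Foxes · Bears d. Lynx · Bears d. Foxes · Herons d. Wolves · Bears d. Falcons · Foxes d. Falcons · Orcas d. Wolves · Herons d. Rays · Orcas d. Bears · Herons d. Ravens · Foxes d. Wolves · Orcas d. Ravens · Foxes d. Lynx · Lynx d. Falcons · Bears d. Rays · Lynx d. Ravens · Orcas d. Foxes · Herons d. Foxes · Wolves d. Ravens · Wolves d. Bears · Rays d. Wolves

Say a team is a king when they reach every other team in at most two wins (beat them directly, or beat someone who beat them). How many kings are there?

1

Lynx cannot reach Orcas, Foxes, Rays, Herons in two steps.
Wolves cannot reach Orcas, Herons in two steps.
Bears cannot reach Orcas, Herons in two steps.
Ravens cannot reach Lynx, Wolves, Bears, Orcas, Falcons, Foxes, Rays, Herons in two steps.
Orcas reaches everyone (king).
Falcons cannot reach Lynx, Orcas, Foxes, Rays, Herons in two steps.
Foxes cannot reach Orcas, Rays, Herons in two steps.
Rays cannot reach Orcas, Herons in two steps.
Herons cannot reach Orcas in two steps.
Kings: Orcas — 1.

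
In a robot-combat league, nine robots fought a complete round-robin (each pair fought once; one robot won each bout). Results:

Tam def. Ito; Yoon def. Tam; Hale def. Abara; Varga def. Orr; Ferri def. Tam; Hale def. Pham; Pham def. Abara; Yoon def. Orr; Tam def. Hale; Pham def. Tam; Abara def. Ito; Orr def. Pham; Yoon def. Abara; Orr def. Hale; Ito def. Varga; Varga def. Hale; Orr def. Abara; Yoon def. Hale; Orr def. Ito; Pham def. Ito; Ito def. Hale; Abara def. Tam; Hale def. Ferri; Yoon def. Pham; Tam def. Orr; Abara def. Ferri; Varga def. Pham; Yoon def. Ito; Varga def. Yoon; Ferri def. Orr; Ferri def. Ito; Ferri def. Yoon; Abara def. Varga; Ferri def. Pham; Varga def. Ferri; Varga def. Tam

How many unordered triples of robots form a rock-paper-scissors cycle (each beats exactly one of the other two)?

Win totals: Ito 2, Yoon 6, Varga 6, Ferri 5, Hale 3, Tam 3, Orr 4, Abara 4, Pham 3.
A robot with w wins dominates both others in C(w,2) triples; summing gives 1 + 15 + 15 + 10 + 3 + 3 + 6 + 6 + 3 = 62 transitive triples.
Total triples C(9,3) = 84, so cyclic triples = 84 − 62 = 22.

22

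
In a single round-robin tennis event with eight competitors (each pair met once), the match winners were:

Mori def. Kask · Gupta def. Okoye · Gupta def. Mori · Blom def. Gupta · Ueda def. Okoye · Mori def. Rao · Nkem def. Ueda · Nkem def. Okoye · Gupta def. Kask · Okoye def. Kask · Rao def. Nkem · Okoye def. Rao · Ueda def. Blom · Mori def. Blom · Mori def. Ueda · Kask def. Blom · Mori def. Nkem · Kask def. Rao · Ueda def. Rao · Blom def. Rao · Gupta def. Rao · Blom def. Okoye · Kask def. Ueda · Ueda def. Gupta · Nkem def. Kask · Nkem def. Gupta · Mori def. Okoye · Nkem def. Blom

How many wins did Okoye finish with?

Okoye's results: beat Rao, Kask; lost to Mori, Ueda, Gupta, Blom, Nkem.
That is 2 wins.

2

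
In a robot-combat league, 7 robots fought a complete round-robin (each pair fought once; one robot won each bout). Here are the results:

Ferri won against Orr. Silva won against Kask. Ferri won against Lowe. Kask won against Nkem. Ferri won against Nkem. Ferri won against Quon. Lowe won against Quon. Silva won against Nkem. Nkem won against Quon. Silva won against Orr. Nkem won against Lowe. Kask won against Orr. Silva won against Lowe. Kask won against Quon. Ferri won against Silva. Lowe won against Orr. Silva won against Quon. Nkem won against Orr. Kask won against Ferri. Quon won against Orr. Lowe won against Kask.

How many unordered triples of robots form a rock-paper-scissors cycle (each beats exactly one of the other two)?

3

Win totals: Nkem 3, Kask 4, Quon 1, Silva 5, Orr 0, Lowe 3, Ferri 5.
A robot with w wins dominates both others in C(w,2) triples; summing gives 3 + 6 + 0 + 10 + 0 + 3 + 10 = 32 transitive triples.
Total triples C(7,3) = 35, so cyclic triples = 35 − 32 = 3.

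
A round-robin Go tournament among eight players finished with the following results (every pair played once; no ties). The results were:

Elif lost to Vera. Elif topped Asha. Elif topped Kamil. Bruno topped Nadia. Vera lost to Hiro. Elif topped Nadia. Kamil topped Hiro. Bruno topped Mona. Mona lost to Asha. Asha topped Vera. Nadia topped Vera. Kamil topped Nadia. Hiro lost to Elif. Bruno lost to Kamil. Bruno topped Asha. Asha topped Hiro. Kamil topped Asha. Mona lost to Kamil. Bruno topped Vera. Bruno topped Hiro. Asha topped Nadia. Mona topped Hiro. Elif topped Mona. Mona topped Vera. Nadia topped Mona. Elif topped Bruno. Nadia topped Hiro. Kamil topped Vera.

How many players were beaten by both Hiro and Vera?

0

Hiro beat: Vera.
Vera beat: Elif.
No one was beaten by both.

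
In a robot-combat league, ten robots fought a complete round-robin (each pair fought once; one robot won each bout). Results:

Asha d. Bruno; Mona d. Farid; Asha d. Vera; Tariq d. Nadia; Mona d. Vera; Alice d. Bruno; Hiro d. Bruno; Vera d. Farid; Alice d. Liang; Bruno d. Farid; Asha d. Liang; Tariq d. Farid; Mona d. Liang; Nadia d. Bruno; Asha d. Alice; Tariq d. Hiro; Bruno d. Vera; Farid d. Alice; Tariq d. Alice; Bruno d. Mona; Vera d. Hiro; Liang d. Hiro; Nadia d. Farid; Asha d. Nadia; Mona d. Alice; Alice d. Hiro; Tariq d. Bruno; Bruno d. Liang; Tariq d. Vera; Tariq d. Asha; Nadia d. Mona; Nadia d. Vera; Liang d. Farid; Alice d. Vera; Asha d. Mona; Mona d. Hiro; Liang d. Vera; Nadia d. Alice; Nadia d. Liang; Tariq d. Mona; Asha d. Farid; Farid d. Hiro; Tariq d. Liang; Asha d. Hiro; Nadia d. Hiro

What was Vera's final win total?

2

Vera's results: beat Farid, Hiro; lost to Alice, Liang, Asha, Nadia, Bruno, Tariq, Mona.
That is 2 wins.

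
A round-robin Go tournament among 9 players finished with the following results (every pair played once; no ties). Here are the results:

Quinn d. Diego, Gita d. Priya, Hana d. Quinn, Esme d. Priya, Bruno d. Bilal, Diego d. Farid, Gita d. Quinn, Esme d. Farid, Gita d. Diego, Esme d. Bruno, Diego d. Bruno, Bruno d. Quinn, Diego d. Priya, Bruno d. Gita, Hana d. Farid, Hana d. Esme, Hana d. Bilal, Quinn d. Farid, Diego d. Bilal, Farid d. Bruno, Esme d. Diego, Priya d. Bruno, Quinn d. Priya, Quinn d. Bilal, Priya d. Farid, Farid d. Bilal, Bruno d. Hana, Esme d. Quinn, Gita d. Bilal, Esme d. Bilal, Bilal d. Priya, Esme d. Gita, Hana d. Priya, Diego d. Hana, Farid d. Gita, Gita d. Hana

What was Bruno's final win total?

4

Bruno's results: beat Gita, Hana, Bilal, Quinn; lost to Farid, Priya, Esme, Diego.
That is 4 wins.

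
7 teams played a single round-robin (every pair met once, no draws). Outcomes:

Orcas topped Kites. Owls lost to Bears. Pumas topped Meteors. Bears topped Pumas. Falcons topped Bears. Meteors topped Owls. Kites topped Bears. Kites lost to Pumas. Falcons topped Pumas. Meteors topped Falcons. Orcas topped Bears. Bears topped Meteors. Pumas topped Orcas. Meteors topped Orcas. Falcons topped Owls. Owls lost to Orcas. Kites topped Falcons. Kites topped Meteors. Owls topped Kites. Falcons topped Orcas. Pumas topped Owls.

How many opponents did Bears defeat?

3

Bears' results: beat Pumas, Meteors, Owls; lost to Kites, Orcas, Falcons.
That is 3 wins.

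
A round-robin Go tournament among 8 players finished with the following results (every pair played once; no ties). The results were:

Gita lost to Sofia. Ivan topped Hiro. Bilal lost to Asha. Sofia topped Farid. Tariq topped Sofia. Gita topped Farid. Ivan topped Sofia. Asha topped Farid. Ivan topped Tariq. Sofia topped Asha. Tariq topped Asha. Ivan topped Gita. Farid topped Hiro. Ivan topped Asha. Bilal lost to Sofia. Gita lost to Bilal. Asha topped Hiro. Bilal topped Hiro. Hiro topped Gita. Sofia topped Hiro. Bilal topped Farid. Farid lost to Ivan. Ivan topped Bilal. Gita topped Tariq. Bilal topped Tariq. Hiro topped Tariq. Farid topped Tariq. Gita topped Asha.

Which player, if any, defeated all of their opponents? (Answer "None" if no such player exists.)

Ivan

Ivan has 7 wins out of 7 opponents — a perfect record.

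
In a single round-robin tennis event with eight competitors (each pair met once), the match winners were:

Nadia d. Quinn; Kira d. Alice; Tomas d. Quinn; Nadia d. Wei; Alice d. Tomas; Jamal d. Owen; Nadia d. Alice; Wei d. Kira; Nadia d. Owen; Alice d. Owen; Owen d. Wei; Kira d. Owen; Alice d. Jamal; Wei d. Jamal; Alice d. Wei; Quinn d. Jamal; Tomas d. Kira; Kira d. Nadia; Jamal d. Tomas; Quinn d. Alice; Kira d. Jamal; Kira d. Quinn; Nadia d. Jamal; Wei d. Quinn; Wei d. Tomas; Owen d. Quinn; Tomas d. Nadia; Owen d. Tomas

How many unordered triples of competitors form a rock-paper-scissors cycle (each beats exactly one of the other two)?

16

Win totals: Quinn 2, Alice 4, Tomas 3, Owen 3, Nadia 5, Wei 4, Jamal 2, Kira 5.
A competitor with w wins dominates both others in C(w,2) triples; summing gives 1 + 6 + 3 + 3 + 10 + 6 + 1 + 10 = 40 transitive triples.
Total triples C(8,3) = 56, so cyclic triples = 56 − 40 = 16.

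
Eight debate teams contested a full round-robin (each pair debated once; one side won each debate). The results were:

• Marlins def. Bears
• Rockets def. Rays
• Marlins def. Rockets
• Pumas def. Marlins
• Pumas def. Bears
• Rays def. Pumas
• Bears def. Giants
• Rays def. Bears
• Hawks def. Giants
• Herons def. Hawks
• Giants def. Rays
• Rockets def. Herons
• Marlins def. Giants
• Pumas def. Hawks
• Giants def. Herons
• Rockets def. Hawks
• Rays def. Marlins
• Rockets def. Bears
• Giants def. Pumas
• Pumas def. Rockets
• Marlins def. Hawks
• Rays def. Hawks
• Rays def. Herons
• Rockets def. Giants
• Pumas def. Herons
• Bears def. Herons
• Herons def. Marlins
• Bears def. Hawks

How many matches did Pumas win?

5

Pumas' results: beat Rockets, Hawks, Marlins, Bears, Herons; lost to Rays, Giants.
That is 5 wins.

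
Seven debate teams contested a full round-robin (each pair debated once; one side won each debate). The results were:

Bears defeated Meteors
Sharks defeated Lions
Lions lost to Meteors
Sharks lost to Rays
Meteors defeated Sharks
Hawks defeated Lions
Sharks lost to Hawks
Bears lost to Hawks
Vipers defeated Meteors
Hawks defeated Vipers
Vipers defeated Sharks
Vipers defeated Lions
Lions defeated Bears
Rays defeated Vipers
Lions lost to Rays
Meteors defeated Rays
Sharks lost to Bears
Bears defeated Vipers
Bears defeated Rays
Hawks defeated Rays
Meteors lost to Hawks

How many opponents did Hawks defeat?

6

Hawks' results: beat Sharks, Rays, Bears, Lions, Meteors, Vipers; lost to no one.
That is 6 wins.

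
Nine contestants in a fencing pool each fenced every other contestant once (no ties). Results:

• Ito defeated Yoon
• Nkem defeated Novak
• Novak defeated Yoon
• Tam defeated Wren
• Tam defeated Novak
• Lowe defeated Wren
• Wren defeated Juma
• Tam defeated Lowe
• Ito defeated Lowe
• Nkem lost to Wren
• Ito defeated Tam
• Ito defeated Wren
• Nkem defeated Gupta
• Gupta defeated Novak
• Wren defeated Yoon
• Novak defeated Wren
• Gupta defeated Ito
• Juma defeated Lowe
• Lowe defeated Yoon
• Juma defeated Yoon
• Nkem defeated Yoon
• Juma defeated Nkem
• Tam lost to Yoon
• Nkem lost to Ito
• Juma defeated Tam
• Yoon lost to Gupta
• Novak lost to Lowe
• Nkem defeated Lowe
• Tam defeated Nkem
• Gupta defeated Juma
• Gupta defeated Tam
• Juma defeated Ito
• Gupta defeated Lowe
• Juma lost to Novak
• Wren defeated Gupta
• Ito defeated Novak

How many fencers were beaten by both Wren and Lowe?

Wren beat: Nkem, Juma, Gupta, Yoon.
Lowe beat: Yoon, Novak, Wren.
Both beat: Yoon — 1.

1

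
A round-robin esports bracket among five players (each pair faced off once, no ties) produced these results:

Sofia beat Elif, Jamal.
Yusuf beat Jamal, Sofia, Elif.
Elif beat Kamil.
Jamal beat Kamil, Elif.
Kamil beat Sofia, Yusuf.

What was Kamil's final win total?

Kamil's results: beat Yusuf, Sofia; lost to Elif, Jamal.
That is 2 wins.

2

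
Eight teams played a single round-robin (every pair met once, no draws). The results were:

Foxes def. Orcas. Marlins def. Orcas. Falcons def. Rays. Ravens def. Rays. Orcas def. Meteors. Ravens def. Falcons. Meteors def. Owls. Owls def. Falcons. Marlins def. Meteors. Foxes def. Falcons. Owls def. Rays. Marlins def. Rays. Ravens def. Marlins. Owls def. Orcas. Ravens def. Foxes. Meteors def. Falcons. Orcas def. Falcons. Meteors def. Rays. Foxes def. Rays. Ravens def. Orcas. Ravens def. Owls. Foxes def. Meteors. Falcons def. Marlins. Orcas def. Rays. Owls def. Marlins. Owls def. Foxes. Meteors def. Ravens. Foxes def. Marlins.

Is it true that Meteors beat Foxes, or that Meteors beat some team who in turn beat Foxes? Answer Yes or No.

Yes

Meteors did not beat Foxes directly.
Meteors beat Falcons, Owls, Rays, Ravens. Of those, Owls beat Foxes.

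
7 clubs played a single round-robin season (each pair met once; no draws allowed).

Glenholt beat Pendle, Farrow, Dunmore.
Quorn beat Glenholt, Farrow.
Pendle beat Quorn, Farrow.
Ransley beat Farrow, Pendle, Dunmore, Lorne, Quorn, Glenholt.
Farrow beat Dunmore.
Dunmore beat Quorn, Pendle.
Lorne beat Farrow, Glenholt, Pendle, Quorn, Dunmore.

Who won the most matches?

Win totals: Quorn 2, Farrow 1, Pendle 2, Dunmore 2, Glenholt 3, Ransley 6, Lorne 5.
Ransley leads with 6 wins (next highest: 5).

Ransley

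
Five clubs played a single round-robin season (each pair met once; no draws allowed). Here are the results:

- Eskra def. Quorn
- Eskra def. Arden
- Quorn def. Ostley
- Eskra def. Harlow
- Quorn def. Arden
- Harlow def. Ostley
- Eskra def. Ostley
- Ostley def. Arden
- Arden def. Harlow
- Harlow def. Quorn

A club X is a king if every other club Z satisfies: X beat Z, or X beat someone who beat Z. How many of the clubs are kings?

Ostley cannot reach Eskra, Quorn in two steps.
Arden cannot reach Eskra in two steps.
Eskra reaches everyone (king).
Quorn cannot reach Eskra in two steps.
Harlow cannot reach Eskra in two steps.
Kings: Eskra — 1.

1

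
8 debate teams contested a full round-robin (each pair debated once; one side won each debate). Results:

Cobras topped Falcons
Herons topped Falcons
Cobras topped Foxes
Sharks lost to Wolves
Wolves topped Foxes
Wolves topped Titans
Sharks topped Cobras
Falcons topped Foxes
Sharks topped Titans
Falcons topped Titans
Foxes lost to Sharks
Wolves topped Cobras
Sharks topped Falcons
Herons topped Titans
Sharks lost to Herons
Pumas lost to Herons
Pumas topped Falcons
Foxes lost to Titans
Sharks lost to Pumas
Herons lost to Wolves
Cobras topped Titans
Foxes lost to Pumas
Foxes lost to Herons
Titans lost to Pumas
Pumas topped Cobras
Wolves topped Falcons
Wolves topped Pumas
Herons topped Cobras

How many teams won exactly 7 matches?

1

Win totals: Foxes 0, Cobras 3, Titans 1, Pumas 5, Falcons 2, Sharks 4, Herons 6, Wolves 7.
Exactly 7: Wolves — 1 team.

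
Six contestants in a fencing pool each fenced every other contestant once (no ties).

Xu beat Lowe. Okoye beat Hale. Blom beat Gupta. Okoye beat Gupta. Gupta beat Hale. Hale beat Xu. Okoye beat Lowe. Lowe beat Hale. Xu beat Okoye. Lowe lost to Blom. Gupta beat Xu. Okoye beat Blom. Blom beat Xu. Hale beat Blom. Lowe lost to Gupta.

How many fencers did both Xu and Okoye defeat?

Xu beat: Lowe, Okoye.
Okoye beat: Gupta, Lowe, Blom, Hale.
Both beat: Lowe — 1.

1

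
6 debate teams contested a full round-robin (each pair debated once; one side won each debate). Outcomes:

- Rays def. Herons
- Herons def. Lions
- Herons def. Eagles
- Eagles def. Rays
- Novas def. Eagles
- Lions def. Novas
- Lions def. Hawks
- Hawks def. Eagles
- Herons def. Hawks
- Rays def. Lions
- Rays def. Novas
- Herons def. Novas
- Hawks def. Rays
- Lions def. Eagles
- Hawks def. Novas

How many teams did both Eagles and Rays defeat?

Eagles beat: Rays.
Rays beat: Herons, Lions, Novas.
No one was beaten by both.

0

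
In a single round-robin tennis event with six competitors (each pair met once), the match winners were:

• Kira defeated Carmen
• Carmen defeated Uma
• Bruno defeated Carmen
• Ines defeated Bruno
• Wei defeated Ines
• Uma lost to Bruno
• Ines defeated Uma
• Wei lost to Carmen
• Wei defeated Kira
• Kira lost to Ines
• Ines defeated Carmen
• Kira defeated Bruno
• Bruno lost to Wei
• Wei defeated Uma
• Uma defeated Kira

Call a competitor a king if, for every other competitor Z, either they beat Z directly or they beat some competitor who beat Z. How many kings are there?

3

Ines reaches everyone (king).
Carmen reaches everyone (king).
Uma cannot reach Ines, Wei in two steps.
Wei reaches everyone (king).
Kira cannot reach Ines in two steps.
Bruno cannot reach Ines in two steps.
Kings: Ines, Carmen, Wei — 3.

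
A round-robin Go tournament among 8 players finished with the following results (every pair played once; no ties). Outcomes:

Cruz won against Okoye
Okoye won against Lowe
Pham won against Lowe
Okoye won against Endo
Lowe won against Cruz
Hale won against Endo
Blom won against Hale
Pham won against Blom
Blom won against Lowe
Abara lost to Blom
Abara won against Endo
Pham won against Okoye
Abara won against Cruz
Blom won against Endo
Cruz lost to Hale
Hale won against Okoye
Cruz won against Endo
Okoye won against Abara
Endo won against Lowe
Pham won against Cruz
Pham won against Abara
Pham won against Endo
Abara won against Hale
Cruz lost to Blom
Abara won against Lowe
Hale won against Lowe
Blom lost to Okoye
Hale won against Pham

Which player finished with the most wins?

Win totals: Lowe 1, Pham 6, Blom 5, Okoye 4, Abara 4, Endo 1, Hale 5, Cruz 2.
Pham leads with 6 wins (next highest: 5).

Pham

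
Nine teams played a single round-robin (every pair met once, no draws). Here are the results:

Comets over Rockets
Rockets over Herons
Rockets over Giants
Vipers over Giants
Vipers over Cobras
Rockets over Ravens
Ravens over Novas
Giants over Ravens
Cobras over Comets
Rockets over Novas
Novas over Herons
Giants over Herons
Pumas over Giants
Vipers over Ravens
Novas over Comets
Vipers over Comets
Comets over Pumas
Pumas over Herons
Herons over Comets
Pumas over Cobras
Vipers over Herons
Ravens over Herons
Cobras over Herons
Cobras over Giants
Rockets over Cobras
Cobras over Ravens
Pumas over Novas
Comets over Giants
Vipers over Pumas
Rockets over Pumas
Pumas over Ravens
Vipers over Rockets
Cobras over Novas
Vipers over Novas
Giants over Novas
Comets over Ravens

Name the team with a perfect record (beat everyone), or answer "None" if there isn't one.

Vipers has 8 wins out of 8 opponents — a perfect record.

Vipers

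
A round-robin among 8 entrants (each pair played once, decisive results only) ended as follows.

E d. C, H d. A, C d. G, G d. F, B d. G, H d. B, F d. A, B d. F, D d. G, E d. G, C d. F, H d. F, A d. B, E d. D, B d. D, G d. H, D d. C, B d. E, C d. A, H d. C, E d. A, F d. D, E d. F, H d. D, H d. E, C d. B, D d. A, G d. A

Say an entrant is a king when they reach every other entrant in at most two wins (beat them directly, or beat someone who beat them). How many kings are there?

A cannot reach C, H in two steps.
B reaches everyone (king).
C reaches everyone (king).
D cannot reach E in two steps.
E reaches everyone (king).
F cannot reach E, H in two steps.
G reaches everyone (king).
H reaches everyone (king).
Kings: B, C, E, G, H — 5.

5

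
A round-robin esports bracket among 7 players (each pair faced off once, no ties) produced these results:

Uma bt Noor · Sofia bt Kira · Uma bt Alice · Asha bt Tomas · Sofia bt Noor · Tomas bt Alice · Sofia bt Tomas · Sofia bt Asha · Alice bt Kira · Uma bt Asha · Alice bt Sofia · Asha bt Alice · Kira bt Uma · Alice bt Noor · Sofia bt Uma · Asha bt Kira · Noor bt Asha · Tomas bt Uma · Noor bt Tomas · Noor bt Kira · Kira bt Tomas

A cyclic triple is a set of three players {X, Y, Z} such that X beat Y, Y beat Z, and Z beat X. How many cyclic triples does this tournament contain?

Win totals: Asha 3, Tomas 2, Noor 3, Alice 3, Kira 2, Sofia 5, Uma 3.
A player with w wins dominates both others in C(w,2) triples; summing gives 3 + 1 + 3 + 3 + 1 + 10 + 3 = 24 transitive triples.
Total triples C(7,3) = 35, so cyclic triples = 35 − 24 = 11.

11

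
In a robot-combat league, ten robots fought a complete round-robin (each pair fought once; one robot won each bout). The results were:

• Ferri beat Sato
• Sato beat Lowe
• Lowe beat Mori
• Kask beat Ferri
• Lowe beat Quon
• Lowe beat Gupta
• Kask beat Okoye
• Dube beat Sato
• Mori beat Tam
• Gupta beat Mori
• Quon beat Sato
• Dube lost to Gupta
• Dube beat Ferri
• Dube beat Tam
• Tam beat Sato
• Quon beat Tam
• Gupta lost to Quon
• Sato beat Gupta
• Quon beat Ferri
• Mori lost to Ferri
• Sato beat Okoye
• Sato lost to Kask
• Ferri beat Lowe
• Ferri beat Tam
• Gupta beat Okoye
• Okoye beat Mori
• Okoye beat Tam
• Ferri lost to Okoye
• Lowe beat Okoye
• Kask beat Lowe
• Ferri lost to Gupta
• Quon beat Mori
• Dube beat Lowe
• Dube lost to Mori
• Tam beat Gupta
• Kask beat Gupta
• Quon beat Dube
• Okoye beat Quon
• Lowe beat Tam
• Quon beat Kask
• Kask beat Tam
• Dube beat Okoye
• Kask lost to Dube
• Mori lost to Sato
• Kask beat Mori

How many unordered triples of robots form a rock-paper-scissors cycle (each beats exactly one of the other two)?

Win totals: Dube 6, Gupta 4, Kask 7, Ferri 4, Sato 4, Okoye 4, Mori 2, Quon 7, Tam 2, Lowe 5.
A robot with w wins dominates both others in C(w,2) triples; summing gives 15 + 6 + 21 + 6 + 6 + 6 + 1 + 21 + 1 + 10 = 93 transitive triples.
Total triples C(10,3) = 120, so cyclic triples = 120 − 93 = 27.

27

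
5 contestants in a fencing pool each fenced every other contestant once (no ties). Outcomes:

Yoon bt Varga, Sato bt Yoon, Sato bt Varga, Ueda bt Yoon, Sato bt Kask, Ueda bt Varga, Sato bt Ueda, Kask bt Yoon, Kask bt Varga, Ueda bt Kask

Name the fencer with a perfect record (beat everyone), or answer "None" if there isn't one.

Sato

Sato has 4 wins out of 4 opponents — a perfect record.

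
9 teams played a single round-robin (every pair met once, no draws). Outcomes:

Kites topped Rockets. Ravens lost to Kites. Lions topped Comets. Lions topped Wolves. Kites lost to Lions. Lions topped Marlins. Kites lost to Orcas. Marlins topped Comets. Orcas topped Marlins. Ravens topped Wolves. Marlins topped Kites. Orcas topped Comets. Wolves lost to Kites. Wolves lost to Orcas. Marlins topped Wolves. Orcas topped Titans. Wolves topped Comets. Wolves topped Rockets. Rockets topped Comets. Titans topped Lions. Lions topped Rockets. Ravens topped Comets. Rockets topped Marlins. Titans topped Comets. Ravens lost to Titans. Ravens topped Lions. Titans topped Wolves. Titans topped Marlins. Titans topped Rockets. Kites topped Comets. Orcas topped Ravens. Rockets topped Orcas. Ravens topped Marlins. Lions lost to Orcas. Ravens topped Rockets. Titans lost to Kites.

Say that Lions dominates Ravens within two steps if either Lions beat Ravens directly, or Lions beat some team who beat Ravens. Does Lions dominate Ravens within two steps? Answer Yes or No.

Yes

Lions did not beat Ravens directly.
Lions beat Rockets, Kites, Wolves, Marlins, Comets. Of those, Kites beat Ravens.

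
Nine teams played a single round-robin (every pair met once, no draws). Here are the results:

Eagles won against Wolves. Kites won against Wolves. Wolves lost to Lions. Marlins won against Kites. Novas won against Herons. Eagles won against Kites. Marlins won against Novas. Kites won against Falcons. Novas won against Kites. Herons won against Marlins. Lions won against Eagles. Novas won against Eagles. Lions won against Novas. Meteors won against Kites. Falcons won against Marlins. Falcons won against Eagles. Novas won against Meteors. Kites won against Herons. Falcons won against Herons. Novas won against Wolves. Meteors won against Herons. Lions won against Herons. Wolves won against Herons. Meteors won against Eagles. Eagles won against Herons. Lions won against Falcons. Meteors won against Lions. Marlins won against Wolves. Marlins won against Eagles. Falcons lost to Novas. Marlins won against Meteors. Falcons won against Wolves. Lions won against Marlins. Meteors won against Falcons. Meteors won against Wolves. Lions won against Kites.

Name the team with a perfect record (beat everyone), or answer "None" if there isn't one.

None

Highest win total is Lions with 7 (out of 8 possible).
Lions lost to Meteors, so no team went undefeated.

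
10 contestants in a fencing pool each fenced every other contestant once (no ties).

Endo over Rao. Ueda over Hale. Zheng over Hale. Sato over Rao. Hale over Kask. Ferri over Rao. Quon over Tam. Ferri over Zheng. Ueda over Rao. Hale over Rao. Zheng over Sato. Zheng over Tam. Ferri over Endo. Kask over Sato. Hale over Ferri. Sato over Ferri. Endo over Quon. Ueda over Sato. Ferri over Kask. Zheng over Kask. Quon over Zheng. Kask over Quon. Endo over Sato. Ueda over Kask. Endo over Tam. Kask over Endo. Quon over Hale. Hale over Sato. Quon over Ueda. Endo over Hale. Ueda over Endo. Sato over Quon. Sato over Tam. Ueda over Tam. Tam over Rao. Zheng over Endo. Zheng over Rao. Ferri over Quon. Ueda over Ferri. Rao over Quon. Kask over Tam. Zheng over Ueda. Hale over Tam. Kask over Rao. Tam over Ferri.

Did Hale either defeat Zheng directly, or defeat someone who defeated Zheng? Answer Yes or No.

Yes

Hale did not beat Zheng directly.
Hale beat Kask, Ferri, Rao, Sato, Tam. Of those, Ferri beat Zheng.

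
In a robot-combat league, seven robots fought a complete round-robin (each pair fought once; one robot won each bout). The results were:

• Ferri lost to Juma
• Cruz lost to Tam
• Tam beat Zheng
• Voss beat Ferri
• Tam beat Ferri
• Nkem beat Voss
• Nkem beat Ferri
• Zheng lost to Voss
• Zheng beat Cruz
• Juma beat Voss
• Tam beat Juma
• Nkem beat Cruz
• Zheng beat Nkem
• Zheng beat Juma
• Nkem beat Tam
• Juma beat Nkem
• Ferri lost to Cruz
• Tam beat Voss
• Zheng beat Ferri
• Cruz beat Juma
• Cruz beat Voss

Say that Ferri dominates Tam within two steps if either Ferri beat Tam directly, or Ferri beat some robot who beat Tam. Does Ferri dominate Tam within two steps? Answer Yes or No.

Ferri did not beat Tam directly.
Ferri beat no one, so there is no intermediate robot.

No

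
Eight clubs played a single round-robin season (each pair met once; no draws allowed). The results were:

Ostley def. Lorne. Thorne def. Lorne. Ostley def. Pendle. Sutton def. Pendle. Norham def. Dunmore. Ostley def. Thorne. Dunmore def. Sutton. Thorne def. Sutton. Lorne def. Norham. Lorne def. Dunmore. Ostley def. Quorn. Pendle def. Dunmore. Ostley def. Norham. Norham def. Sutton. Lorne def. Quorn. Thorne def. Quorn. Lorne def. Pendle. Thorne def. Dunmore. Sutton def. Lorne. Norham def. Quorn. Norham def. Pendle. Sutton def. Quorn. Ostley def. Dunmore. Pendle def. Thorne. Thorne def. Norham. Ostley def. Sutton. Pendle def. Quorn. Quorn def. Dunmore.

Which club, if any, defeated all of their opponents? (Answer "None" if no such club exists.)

Ostley has 7 wins out of 7 opponents — a perfect record.

Ostley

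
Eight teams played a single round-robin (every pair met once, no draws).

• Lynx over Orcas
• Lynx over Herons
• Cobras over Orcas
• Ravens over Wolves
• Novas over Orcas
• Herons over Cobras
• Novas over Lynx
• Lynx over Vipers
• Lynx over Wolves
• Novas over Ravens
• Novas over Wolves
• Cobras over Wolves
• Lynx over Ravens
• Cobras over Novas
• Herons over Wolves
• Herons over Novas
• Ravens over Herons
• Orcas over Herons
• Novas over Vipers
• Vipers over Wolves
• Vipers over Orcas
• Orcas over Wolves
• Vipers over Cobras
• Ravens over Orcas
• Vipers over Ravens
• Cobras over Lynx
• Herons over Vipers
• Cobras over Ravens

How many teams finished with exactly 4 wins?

Win totals: Lynx 5, Wolves 0, Vipers 4, Herons 4, Cobras 5, Ravens 3, Novas 5, Orcas 2.
Exactly 4: Vipers, Herons — 2 teams.

2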